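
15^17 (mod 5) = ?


15^1 mod 5 = 0
15^2 mod 5 = 0
15^3 mod 5 = 0
15^4 mod 5 = 0
15^5 mod 5 = 0
15^6 mod 5 = 0
15^7 mod 5 = 0
15^8 mod 5 = 0
15^9 mod 5 = 0
15^10 mod 5 = 0
15^11 mod 5 = 0
15^12 mod 5 = 0
15^13 mod 5 = 0
15^14 mod 5 = 0
15^15 mod 5 = 0
15^16 mod 5 = 0
15^17 mod 5 = 0


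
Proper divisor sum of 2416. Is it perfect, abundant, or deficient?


Proper divisors: 1, 2, 4, 8, 16, 151, 302, 604, 1208
Sum = 1 + 2 + 4 + 8 + 16 + 151 + 302 + 604 + 1208 = 2296
2296 < 2416 → deficient

s(2416) = 2296 (deficient)


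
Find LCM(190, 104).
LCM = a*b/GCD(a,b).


GCD(190, 104) = 2
LCM = 190*104/2 = 19760/2 = 9880

LCM = 9880


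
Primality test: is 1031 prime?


Check divisors up to sqrt(1031) = 32.1092
No divisors found.
1031 is prime.

Yes, 1031 is prime


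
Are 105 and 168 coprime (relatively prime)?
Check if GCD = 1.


Euclidean algorithm:
168 = 1 * 105 + 63
105 = 1 * 63 + 42
63 = 1 * 42 + 21
42 = 2 * 21 + 0
GCD(105, 168) = 21

No, not coprime (GCD = 21)


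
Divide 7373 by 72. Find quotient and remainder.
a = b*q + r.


7373 = 72 * 102 + 29
Check: 7344 + 29 = 7373

q = 102, r = 29


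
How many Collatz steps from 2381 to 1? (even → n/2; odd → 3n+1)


2381 → 7144 → 3572 → 1786 → 893 → 2680 → 1340 → 670 → 335 → 1006 → 503 → 1510 → 755 → 2266 → 1133 → 3400 → 1700 → 850 → 425 → 1276 → 638 → 319 → 958 → 479 → 1438 → 719 → 2158 → 1079 → 3238 → 1619 → 4858 → 2429 → 7288 → 3644 → 1822 → 911 → 2734 → 1367 → 4102 → 2051 → 6154 → 3077 → 9232 → 4616 → 2308 → 1154 → 577 → 1732 → 866 → 433 → 1300 → 650 → 325 → 976 → 488 → 244 → 122 → 61 → 184 → 92 → 46 → 23 → 70 → 35 → 106 → 53 → 160 → 80 → 40 → 20 → 10 → 5 → 16 → 8 → 4 → 2 → 1
Total steps = 76

76 steps


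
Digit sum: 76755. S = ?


7 + 6 + 7 + 5 + 5 = 30


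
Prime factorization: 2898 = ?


2898 / 2 = 1449
1449 / 3 = 483
483 / 3 = 161
161 / 7 = 23
23 / 23 = 1
2898 = 2 × 3^2 × 7 × 23


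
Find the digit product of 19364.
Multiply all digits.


1 × 9 × 3 × 6 × 4 = 648


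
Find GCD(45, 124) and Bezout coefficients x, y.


Tabular extended Euclidean (each row: r = 45*s + 124*t):
r=45, s=1, t=0
r=124, s=0, t=1
q=0: r=45, s=1, t=0   [45*(1) + 124*(0) = 45]
q=2: r=34, s=-2, t=1   [45*(-2) + 124*(1) = 34]
q=1: r=11, s=3, t=-1   [45*(3) + 124*(-1) = 11]
q=3: r=1, s=-11, t=4   [45*(-11) + 124*(4) = 1]
q=11: r=0, s=124, t=-45   [45*(124) + 124*(-45) = 0]
GCD = 1; from the row with r=1: x=-11, y=4
Check: 45*(-11) + 124*(4) = -495 + 496 = 1

GCD = 1, x = -11, y = 4


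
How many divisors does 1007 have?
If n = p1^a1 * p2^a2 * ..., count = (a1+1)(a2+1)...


1007 = 19^1 × 53^1
d(1007) = (1+1) × (1+1) = 4

4 divisors


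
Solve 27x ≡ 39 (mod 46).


GCD(27, 46) = 1, unique solution
a^(-1) mod 46 = 29
x = 29 * 39 mod 46 = 27

x ≡ 27 (mod 46)


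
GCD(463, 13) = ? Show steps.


463 = 35 * 13 + 8
13 = 1 * 8 + 5
8 = 1 * 5 + 3
5 = 1 * 3 + 2
3 = 1 * 2 + 1
2 = 2 * 1 + 0
GCD = 1


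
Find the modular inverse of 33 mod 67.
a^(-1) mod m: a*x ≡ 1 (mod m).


Use the extended Euclidean algorithm on (67, 33); each row r = 67*s + 33*t:
r=67, s=1, t=0
r=33, s=0, t=1
q=2: r=1, s=1, t=-2   [67*(1) + 33*(-2) = 1]
q=33: r=0, s=-33, t=67   [67*(-33) + 33*(67) = 0]
GCD = 1 with t = -2, so 33*(-2) ≡ 1 (mod 67)
Inverse = -2 mod 67 = 65
Check: 33 * 65 = 2145 ≡ 1 (mod 67)

33^(-1) ≡ 65 (mod 67)


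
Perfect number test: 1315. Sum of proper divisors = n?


Proper divisors of 1315: 1, 5, 263
Sum = 1 + 5 + 263 = 269

No, 1315 is not perfect (269 ≠ 1315)


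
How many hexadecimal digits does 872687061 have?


872687061 in base 16 = 340425D5
Number of digits = 8

8 digits (base 16)


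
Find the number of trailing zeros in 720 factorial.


floor(720/5) = 144
floor(720/25) = 28
floor(720/125) = 5
floor(720/625) = 1
Total = 178

178 trailing zeros


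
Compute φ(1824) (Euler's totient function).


1824 = 2^5 × 3 × 19
Prime factors: 2, 3, 19
φ(1824) = 1824 × (1-1/2) × (1-1/3) × (1-1/19)
= 1824 × 1/2 × 2/3 × 18/19 = 576

φ(1824) = 576


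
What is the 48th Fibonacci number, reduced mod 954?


F(k) mod 954 for k=1..48:
1, 1, 2, 3, 5, 8, 13, 21, 34, 55, 89, 144, 233, 377, 610, 33, 643, 676, 365, 87, 452, 539, 37, 576, 613, 235, 848, 129, 23, 152, 175, 327, 502, 829, 377, 252, 629, 881, 556, 483, 85, 568, 653, 267, 920, 233, 199, 432
F(48) mod 954 = 432


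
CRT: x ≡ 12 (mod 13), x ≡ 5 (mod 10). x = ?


M = 13*10 = 130
M1 = M/13 = 10, M2 = M/10 = 13
M1^(-1) mod 13 = 4, M2^(-1) mod 10 = 7
x = 12*10*4 + 5*13*7 = 935
935 mod 130 = 25
Check: 25 mod 13 = 12 ✓, 25 mod 10 = 5 ✓

x ≡ 25 (mod 130)


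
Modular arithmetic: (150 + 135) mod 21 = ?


150 + 135 = 285
285 mod 21 = 12


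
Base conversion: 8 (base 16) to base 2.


8 (base 16) = 8 (decimal)
8 (decimal) = 1000 (base 2)


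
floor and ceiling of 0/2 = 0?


0/2 = 0
floor = 0
ceil = 0

floor = 0, ceil = 0


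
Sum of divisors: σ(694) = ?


Divisors of 694: 1, 2, 347, 694
Sum = 1 + 2 + 347 + 694 = 1044

σ(694) = 1044


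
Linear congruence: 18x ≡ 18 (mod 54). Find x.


GCD(18, 54) = 18 divides 18
Divide: 1x ≡ 1 (mod 3)
x ≡ 1 (mod 3)


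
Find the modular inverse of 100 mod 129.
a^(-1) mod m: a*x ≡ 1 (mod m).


Use the extended Euclidean algorithm on (129, 100); each row r = 129*s + 100*t:
r=129, s=1, t=0
r=100, s=0, t=1
q=1: r=29, s=1, t=-1   [129*(1) + 100*(-1) = 29]
q=3: r=13, s=-3, t=4   [129*(-3) + 100*(4) = 13]
q=2: r=3, s=7, t=-9   [129*(7) + 100*(-9) = 3]
q=4: r=1, s=-31, t=40   [129*(-31) + 100*(40) = 1]
q=3: r=0, s=100, t=-129   [129*(100) + 100*(-129) = 0]
GCD = 1 with t = 40, so 100*(40) ≡ 1 (mod 129)
Inverse = 40 mod 129 = 40
Check: 100 * 40 = 4000 ≡ 1 (mod 129)

100^(-1) ≡ 40 (mod 129)


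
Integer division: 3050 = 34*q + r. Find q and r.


3050 = 34 * 89 + 24
Check: 3026 + 24 = 3050

q = 89, r = 24


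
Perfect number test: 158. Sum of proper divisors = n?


Proper divisors of 158: 1, 2, 79
Sum = 1 + 2 + 79 = 82

No, 158 is not perfect (82 ≠ 158)


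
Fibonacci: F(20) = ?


Sequence: 1, 1, 2, 3, 5, 8, 13, 21, 34, 55, 89, 144, 233, 377, 610, 987, 1597, 2584, 4181, 6765
F(20) = 6765


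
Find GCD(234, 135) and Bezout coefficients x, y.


Tabular extended Euclidean (each row: r = 234*s + 135*t):
r=234, s=1, t=0
r=135, s=0, t=1
q=1: r=99, s=1, t=-1   [234*(1) + 135*(-1) = 99]
q=1: r=36, s=-1, t=2   [234*(-1) + 135*(2) = 36]
q=2: r=27, s=3, t=-5   [234*(3) + 135*(-5) = 27]
q=1: r=9, s=-4, t=7   [234*(-4) + 135*(7) = 9]
q=3: r=0, s=15, t=-26   [234*(15) + 135*(-26) = 0]
GCD = 9; from the row with r=9: x=-4, y=7
Check: 234*(-4) + 135*(7) = -936 + 945 = 9

GCD = 9, x = -4, y = 7


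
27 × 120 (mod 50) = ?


27 × 120 = 3240
3240 mod 50 = 40


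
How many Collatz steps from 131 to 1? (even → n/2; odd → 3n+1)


131 → 394 → 197 → 592 → 296 → 148 → 74 → 37 → 112 → 56 → 28 → 14 → 7 → 22 → 11 → 34 → 17 → 52 → 26 → 13 → 40 → 20 → 10 → 5 → 16 → 8 → 4 → 2 → 1
Total steps = 28

28 steps


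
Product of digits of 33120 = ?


3 × 3 × 1 × 2 × 0 = 0


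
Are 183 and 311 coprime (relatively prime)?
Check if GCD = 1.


Euclidean algorithm:
311 = 1 * 183 + 128
183 = 1 * 128 + 55
128 = 2 * 55 + 18
55 = 3 * 18 + 1
18 = 18 * 1 + 0
GCD(183, 311) = 1

Yes, coprime (GCD = 1)


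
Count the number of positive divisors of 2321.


2321 = 11^1 × 211^1
d(2321) = (1+1) × (1+1) = 4

4 divisors


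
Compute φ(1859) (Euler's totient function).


1859 = 11 × 13^2
Prime factors: 11, 13
φ(1859) = 1859 × (1-1/11) × (1-1/13)
= 1859 × 10/11 × 12/13 = 1560

φ(1859) = 1560


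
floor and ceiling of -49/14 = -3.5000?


-49/14 = -3.5000
floor = -4
ceil = -3

floor = -4, ceil = -3


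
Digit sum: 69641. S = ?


6 + 9 + 6 + 4 + 1 = 26


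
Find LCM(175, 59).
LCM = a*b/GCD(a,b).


GCD(175, 59) = 1
LCM = 175*59/1 = 10325/1 = 10325

LCM = 10325


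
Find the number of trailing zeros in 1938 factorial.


floor(1938/5) = 387
floor(1938/25) = 77
floor(1938/125) = 15
floor(1938/625) = 3
Total = 482

482 trailing zeros


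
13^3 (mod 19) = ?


13^1 mod 19 = 13
13^2 mod 19 = 17
13^3 mod 19 = 12


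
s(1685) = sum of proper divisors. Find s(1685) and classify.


Proper divisors: 1, 5, 337
Sum = 1 + 5 + 337 = 343
343 < 1685 → deficient

s(1685) = 343 (deficient)


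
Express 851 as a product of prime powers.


851 / 23 = 37
37 / 37 = 1
851 = 23 × 37


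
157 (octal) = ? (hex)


157 (base 8) = 111 (decimal)
111 (decimal) = 6F (base 16)


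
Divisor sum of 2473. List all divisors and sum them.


Divisors of 2473: 1, 2473
Sum = 1 + 2473 = 2474

σ(2473) = 2474


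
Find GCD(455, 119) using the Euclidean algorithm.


455 = 3 * 119 + 98
119 = 1 * 98 + 21
98 = 4 * 21 + 14
21 = 1 * 14 + 7
14 = 2 * 7 + 0
GCD = 7


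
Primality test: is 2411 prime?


Check divisors up to sqrt(2411) = 49.1019
No divisors found.
2411 is prime.

Yes, 2411 is prime


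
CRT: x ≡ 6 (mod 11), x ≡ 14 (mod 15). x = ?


M = 11*15 = 165
M1 = M/11 = 15, M2 = M/15 = 11
M1^(-1) mod 11 = 3, M2^(-1) mod 15 = 11
x = 6*15*3 + 14*11*11 = 1964
1964 mod 165 = 149
Check: 149 mod 11 = 6 ✓, 149 mod 15 = 14 ✓

x ≡ 149 (mod 165)


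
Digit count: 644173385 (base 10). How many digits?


644173385 has 9 digits in base 10
floor(log10(644173385)) + 1 = floor(8.8090) + 1 = 9

9 digits (base 10)


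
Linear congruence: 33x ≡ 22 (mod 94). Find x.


GCD(33, 94) = 1, unique solution
a^(-1) mod 94 = 57
x = 57 * 22 mod 94 = 32

x ≡ 32 (mod 94)


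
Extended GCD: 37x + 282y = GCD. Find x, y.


Tabular extended Euclidean (each row: r = 37*s + 282*t):
r=37, s=1, t=0
r=282, s=0, t=1
q=0: r=37, s=1, t=0   [37*(1) + 282*(0) = 37]
q=7: r=23, s=-7, t=1   [37*(-7) + 282*(1) = 23]
q=1: r=14, s=8, t=-1   [37*(8) + 282*(-1) = 14]
q=1: r=9, s=-15, t=2   [37*(-15) + 282*(2) = 9]
q=1: r=5, s=23, t=-3   [37*(23) + 282*(-3) = 5]
q=1: r=4, s=-38, t=5   [37*(-38) + 282*(5) = 4]
q=1: r=1, s=61, t=-8   [37*(61) + 282*(-8) = 1]
q=4: r=0, s=-282, t=37   [37*(-282) + 282*(37) = 0]
GCD = 1; from the row with r=1: x=61, y=-8
Check: 37*(61) + 282*(-8) = 2257 - 2256 = 1

GCD = 1, x = 61, y = -8


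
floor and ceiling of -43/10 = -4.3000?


-43/10 = -4.3000
floor = -5
ceil = -4

floor = -5, ceil = -4


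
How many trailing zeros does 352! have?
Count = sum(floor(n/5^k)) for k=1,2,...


floor(352/5) = 70
floor(352/25) = 14
floor(352/125) = 2
Total = 86

86 trailing zeros


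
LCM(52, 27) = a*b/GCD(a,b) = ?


GCD(52, 27) = 1
LCM = 52*27/1 = 1404/1 = 1404

LCM = 1404


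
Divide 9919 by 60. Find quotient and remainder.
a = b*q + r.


9919 = 60 * 165 + 19
Check: 9900 + 19 = 9919

q = 165, r = 19


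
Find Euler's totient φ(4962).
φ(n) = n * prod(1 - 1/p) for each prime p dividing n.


4962 = 2 × 3 × 827
Prime factors: 2, 3, 827
φ(4962) = 4962 × (1-1/2) × (1-1/3) × (1-1/827)
= 4962 × 1/2 × 2/3 × 826/827 = 1652

φ(4962) = 1652


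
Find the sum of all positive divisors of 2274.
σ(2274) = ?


Divisors of 2274: 1, 2, 3, 6, 379, 758, 1137, 2274
Sum = 1 + 2 + 3 + 6 + 379 + 758 + 1137 + 2274 = 4560

σ(2274) = 4560


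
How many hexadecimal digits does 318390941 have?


318390941 in base 16 = 12FA429D
Number of digits = 8

8 digits (base 16)


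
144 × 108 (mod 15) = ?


144 × 108 = 15552
15552 mod 15 = 12


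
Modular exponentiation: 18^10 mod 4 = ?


18^1 mod 4 = 2
18^2 mod 4 = 0
18^3 mod 4 = 0
18^4 mod 4 = 0
18^5 mod 4 = 0
18^6 mod 4 = 0
18^7 mod 4 = 0
18^8 mod 4 = 0
18^9 mod 4 = 0
18^10 mod 4 = 0


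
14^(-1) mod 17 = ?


Use the extended Euclidean algorithm on (17, 14); each row r = 17*s + 14*t:
r=17, s=1, t=0
r=14, s=0, t=1
q=1: r=3, s=1, t=-1   [17*(1) + 14*(-1) = 3]
q=4: r=2, s=-4, t=5   [17*(-4) + 14*(5) = 2]
q=1: r=1, s=5, t=-6   [17*(5) + 14*(-6) = 1]
q=2: r=0, s=-14, t=17   [17*(-14) + 14*(17) = 0]
GCD = 1 with t = -6, so 14*(-6) ≡ 1 (mod 17)
Inverse = -6 mod 17 = 11
Check: 14 * 11 = 154 ≡ 1 (mod 17)

14^(-1) ≡ 11 (mod 17)


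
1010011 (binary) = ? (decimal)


1010011 (base 2) = 83 (decimal)
83 (decimal) = 83 (base 10)


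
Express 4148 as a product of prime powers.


4148 / 2 = 2074
2074 / 2 = 1037
1037 / 17 = 61
61 / 61 = 1
4148 = 2^2 × 17 × 61


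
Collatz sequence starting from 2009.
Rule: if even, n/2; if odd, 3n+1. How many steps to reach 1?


2009 → 6028 → 3014 → 1507 → 4522 → 2261 → 6784 → 3392 → 1696 → 848 → 424 → 212 → 106 → 53 → 160 → 80 → 40 → 20 → 10 → 5 → 16 → 8 → 4 → 2 → 1
Total steps = 24

24 steps


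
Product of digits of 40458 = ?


4 × 0 × 4 × 5 × 8 = 0


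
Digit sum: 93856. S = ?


9 + 3 + 8 + 5 + 6 = 31


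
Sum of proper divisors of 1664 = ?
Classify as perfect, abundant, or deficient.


Proper divisors: 1, 2, 4, 8, 13, 16, 26, 32, 52, 64, 104, 128, 208, 416, 832
Sum = 1 + 2 + 4 + 8 + 13 + 16 + 26 + 32 + 52 + 64 + 104 + 128 + 208 + 416 + 832 = 1906
1906 > 1664 → abundant

s(1664) = 1906 (abundant)


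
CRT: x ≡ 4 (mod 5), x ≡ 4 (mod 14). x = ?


M = 5*14 = 70
M1 = M/5 = 14, M2 = M/14 = 5
M1^(-1) mod 5 = 4, M2^(-1) mod 14 = 3
x = 4*14*4 + 4*5*3 = 284
284 mod 70 = 4
Check: 4 mod 5 = 4 ✓, 4 mod 14 = 4 ✓

x ≡ 4 (mod 70)


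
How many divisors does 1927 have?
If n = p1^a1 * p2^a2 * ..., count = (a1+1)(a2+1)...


1927 = 41^1 × 47^1
d(1927) = (1+1) × (1+1) = 4

4 divisors


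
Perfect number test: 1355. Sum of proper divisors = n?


Proper divisors of 1355: 1, 5, 271
Sum = 1 + 5 + 271 = 277

No, 1355 is not perfect (277 ≠ 1355)


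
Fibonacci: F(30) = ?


Sequence: 1, 1, 2, 3, 5, 8, 13, 21, 34, 55, 89, 144, 233, 377, 610, 987, 1597, 2584, 4181, 6765, 10946, 17711, 28657, 46368, 75025, 121393, 196418, 317811, 514229, 832040
F(30) = 832040


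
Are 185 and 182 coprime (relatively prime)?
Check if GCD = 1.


Euclidean algorithm:
185 = 1 * 182 + 3
182 = 60 * 3 + 2
3 = 1 * 2 + 1
2 = 2 * 1 + 0
GCD(185, 182) = 1

Yes, coprime (GCD = 1)


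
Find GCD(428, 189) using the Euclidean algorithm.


428 = 2 * 189 + 50
189 = 3 * 50 + 39
50 = 1 * 39 + 11
39 = 3 * 11 + 6
11 = 1 * 6 + 5
6 = 1 * 5 + 1
5 = 5 * 1 + 0
GCD = 1


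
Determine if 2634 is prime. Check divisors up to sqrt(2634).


2634 / 2 = 1317 (exact division)
2634 is NOT prime.

No, 2634 is not prime


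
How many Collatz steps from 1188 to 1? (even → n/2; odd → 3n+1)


1188 → 594 → 297 → 892 → 446 → 223 → 670 → 335 → 1006 → 503 → 1510 → 755 → 2266 → 1133 → 3400 → 1700 → 850 → 425 → 1276 → 638 → 319 → 958 → 479 → 1438 → 719 → 2158 → 1079 → 3238 → 1619 → 4858 → 2429 → 7288 → 3644 → 1822 → 911 → 2734 → 1367 → 4102 → 2051 → 6154 → 3077 → 9232 → 4616 → 2308 → 1154 → 577 → 1732 → 866 → 433 → 1300 → 650 → 325 → 976 → 488 → 244 → 122 → 61 → 184 → 92 → 46 → 23 → 70 → 35 → 106 → 53 → 160 → 80 → 40 → 20 → 10 → 5 → 16 → 8 → 4 → 2 → 1
Total steps = 75

75 steps


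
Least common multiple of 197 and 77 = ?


GCD(197, 77) = 1
LCM = 197*77/1 = 15169/1 = 15169

LCM = 15169


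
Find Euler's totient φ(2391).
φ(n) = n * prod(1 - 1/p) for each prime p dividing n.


2391 = 3 × 797
Prime factors: 3, 797
φ(2391) = 2391 × (1-1/3) × (1-1/797)
= 2391 × 2/3 × 796/797 = 1592

φ(2391) = 1592


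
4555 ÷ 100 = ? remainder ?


4555 = 100 * 45 + 55
Check: 4500 + 55 = 4555

q = 45, r = 55


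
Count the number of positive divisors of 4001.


4001 = 4001^1
d(4001) = (1+1) = 2

2 divisors


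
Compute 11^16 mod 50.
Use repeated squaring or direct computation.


11^1 mod 50 = 11
11^2 mod 50 = 21
11^3 mod 50 = 31
11^4 mod 50 = 41
11^5 mod 50 = 1
11^6 mod 50 = 11
11^7 mod 50 = 21
11^8 mod 50 = 31
11^9 mod 50 = 41
11^10 mod 50 = 1
11^11 mod 50 = 11
11^12 mod 50 = 21
11^13 mod 50 = 31
11^14 mod 50 = 41
11^15 mod 50 = 1
11^16 mod 50 = 11


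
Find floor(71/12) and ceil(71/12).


71/12 = 5.9167
floor = 5
ceil = 6

floor = 5, ceil = 6


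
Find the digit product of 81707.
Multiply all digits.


8 × 1 × 7 × 0 × 7 = 0


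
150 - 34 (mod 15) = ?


150 - 34 = 116
116 mod 15 = 11


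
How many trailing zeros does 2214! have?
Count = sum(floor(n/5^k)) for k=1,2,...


floor(2214/5) = 442
floor(2214/25) = 88
floor(2214/125) = 17
floor(2214/625) = 3
Total = 550

550 trailing zeros


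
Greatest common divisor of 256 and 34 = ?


256 = 7 * 34 + 18
34 = 1 * 18 + 16
18 = 1 * 16 + 2
16 = 8 * 2 + 0
GCD = 2


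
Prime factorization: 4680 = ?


4680 / 2 = 2340
2340 / 2 = 1170
1170 / 2 = 585
585 / 3 = 195
195 / 3 = 65
65 / 5 = 13
13 / 13 = 1
4680 = 2^3 × 3^2 × 5 × 13


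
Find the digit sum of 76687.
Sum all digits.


7 + 6 + 6 + 8 + 7 = 34


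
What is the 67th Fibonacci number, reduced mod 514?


F(k) mod 514 for k=1..67:
1, 1, 2, 3, 5, 8, 13, 21, 34, 55, 89, 144, 233, 377, 96, 473, 55, 14, 69, 83, 152, 235, 387, 108, 495, 89, 70, 159, 229, 388, 103, 491, 80, 57, 137, 194, 331, 11, 342, 353, 181, 20, 201, 221, 422, 129, 37, 166, 203, 369, 58, 427, 485, 398, 369, 253, 108, 361, 469, 316, 271, 73, 344, 417, 247, 150, 397
F(67) mod 514 = 397


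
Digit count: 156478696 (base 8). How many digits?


156478696 in base 8 = 1124726350
Number of digits = 10

10 digits (base 8)


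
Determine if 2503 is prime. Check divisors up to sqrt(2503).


Check divisors up to sqrt(2503) = 50.0300
No divisors found.
2503 is prime.

Yes, 2503 is prime


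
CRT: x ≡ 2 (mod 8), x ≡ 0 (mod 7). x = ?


M = 8*7 = 56
M1 = M/8 = 7, M2 = M/7 = 8
M1^(-1) mod 8 = 7, M2^(-1) mod 7 = 1
x = 2*7*7 + 0*8*1 = 98
98 mod 56 = 42
Check: 42 mod 8 = 2 ✓, 42 mod 7 = 0 ✓

x ≡ 42 (mod 56)


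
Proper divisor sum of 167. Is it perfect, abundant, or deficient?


Proper divisors: 1
Sum = 1 = 1
1 < 167 → deficient

s(167) = 1 (deficient)


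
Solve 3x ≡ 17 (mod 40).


GCD(3, 40) = 1, unique solution
a^(-1) mod 40 = 27
x = 27 * 17 mod 40 = 19

x ≡ 19 (mod 40)


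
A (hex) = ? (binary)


A (base 16) = 10 (decimal)
10 (decimal) = 1010 (base 2)


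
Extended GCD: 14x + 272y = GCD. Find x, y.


Tabular extended Euclidean (each row: r = 14*s + 272*t):
r=14, s=1, t=0
r=272, s=0, t=1
q=0: r=14, s=1, t=0   [14*(1) + 272*(0) = 14]
q=19: r=6, s=-19, t=1   [14*(-19) + 272*(1) = 6]
q=2: r=2, s=39, t=-2   [14*(39) + 272*(-2) = 2]
q=3: r=0, s=-136, t=7   [14*(-136) + 272*(7) = 0]
GCD = 2; from the row with r=2: x=39, y=-2
Check: 14*(39) + 272*(-2) = 546 - 544 = 2

GCD = 2, x = 39, y = -2


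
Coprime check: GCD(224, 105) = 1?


Euclidean algorithm:
224 = 2 * 105 + 14
105 = 7 * 14 + 7
14 = 2 * 7 + 0
GCD(224, 105) = 7

No, not coprime (GCD = 7)


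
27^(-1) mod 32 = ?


Use the extended Euclidean algorithm on (32, 27); each row r = 32*s + 27*t:
r=32, s=1, t=0
r=27, s=0, t=1
q=1: r=5, s=1, t=-1   [32*(1) + 27*(-1) = 5]
q=5: r=2, s=-5, t=6   [32*(-5) + 27*(6) = 2]
q=2: r=1, s=11, t=-13   [32*(11) + 27*(-13) = 1]
q=2: r=0, s=-27, t=32   [32*(-27) + 27*(32) = 0]
GCD = 1 with t = -13, so 27*(-13) ≡ 1 (mod 32)
Inverse = -13 mod 32 = 19
Check: 27 * 19 = 513 ≡ 1 (mod 32)

27^(-1) ≡ 19 (mod 32)


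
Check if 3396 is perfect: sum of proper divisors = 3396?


Proper divisors of 3396: 1, 2, 3, 4, 6, 12, 283, 566, 849, 1132, 1698
Sum = 1 + 2 + 3 + 4 + 6 + 12 + 283 + 566 + 849 + 1132 + 1698 = 4556

No, 3396 is not perfect (4556 ≠ 3396)


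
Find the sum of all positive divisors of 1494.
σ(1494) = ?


Divisors of 1494: 1, 2, 3, 6, 9, 18, 83, 166, 249, 498, 747, 1494
Sum = 1 + 2 + 3 + 6 + 9 + 18 + 83 + 166 + 249 + 498 + 747 + 1494 = 3276

σ(1494) = 3276


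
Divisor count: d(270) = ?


270 = 2^1 × 3^3 × 5^1
d(270) = (1+1) × (3+1) × (1+1) = 16

16 divisors


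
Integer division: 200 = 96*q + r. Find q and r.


200 = 96 * 2 + 8
Check: 192 + 8 = 200

q = 2, r = 8


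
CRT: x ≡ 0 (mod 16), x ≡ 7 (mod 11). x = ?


M = 16*11 = 176
M1 = M/16 = 11, M2 = M/11 = 16
M1^(-1) mod 16 = 3, M2^(-1) mod 11 = 9
x = 0*11*3 + 7*16*9 = 1008
1008 mod 176 = 128
Check: 128 mod 16 = 0 ✓, 128 mod 11 = 7 ✓

x ≡ 128 (mod 176)


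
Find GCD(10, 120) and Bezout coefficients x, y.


Tabular extended Euclidean (each row: r = 10*s + 120*t):
r=10, s=1, t=0
r=120, s=0, t=1
q=0: r=10, s=1, t=0   [10*(1) + 120*(0) = 10]
q=12: r=0, s=-12, t=1   [10*(-12) + 120*(1) = 0]
GCD = 10; from the row with r=10: x=1, y=0
Check: 10*(1) + 120*(0) = 10 + 0 = 10

GCD = 10, x = 1, y = 0


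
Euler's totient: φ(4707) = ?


4707 = 3^2 × 523
Prime factors: 3, 523
φ(4707) = 4707 × (1-1/3) × (1-1/523)
= 4707 × 2/3 × 522/523 = 3132

φ(4707) = 3132


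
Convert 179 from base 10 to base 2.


179 (base 10) = 179 (decimal)
179 (decimal) = 10110011 (base 2)


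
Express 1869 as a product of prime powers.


1869 / 3 = 623
623 / 7 = 89
89 / 89 = 1
1869 = 3 × 7 × 89


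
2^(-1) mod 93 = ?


Use the extended Euclidean algorithm on (93, 2); each row r = 93*s + 2*t:
r=93, s=1, t=0
r=2, s=0, t=1
q=46: r=1, s=1, t=-46   [93*(1) + 2*(-46) = 1]
q=2: r=0, s=-2, t=93   [93*(-2) + 2*(93) = 0]
GCD = 1 with t = -46, so 2*(-46) ≡ 1 (mod 93)
Inverse = -46 mod 93 = 47
Check: 2 * 47 = 94 ≡ 1 (mod 93)

2^(-1) ≡ 47 (mod 93)


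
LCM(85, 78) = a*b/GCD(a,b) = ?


GCD(85, 78) = 1
LCM = 85*78/1 = 6630/1 = 6630

LCM = 6630


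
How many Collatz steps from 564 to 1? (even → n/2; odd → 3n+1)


564 → 282 → 141 → 424 → 212 → 106 → 53 → 160 → 80 → 40 → 20 → 10 → 5 → 16 → 8 → 4 → 2 → 1
Total steps = 17

17 steps


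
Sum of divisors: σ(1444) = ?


Divisors of 1444: 1, 2, 4, 19, 38, 76, 361, 722, 1444
Sum = 1 + 2 + 4 + 19 + 38 + 76 + 361 + 722 + 1444 = 2667

σ(1444) = 2667


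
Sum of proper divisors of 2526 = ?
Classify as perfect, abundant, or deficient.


Proper divisors: 1, 2, 3, 6, 421, 842, 1263
Sum = 1 + 2 + 3 + 6 + 421 + 842 + 1263 = 2538
2538 > 2526 → abundant

s(2526) = 2538 (abundant)


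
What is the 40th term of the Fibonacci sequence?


Sequence: 1, 1, 2, 3, 5, 8, 13, 21, 34, 55, 89, 144, 233, 377, 610, 987, 1597, 2584, 4181, 6765, 10946, 17711, 28657, 46368, 75025, 121393, 196418, 317811, 514229, 832040, 1346269, 2178309, 3524578, 5702887, 9227465, 14930352, 24157817, 39088169, 63245986, 102334155
F(40) = 102334155


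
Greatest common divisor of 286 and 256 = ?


286 = 1 * 256 + 30
256 = 8 * 30 + 16
30 = 1 * 16 + 14
16 = 1 * 14 + 2
14 = 7 * 2 + 0
GCD = 2


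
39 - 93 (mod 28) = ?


39 - 93 = -54
-54 mod 28 = 2


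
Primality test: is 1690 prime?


1690 / 2 = 845 (exact division)
1690 is NOT prime.

No, 1690 is not prime


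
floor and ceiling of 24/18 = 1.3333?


24/18 = 1.3333
floor = 1
ceil = 2

floor = 1, ceil = 2


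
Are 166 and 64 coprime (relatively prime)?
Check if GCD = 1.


Euclidean algorithm:
166 = 2 * 64 + 38
64 = 1 * 38 + 26
38 = 1 * 26 + 12
26 = 2 * 12 + 2
12 = 6 * 2 + 0
GCD(166, 64) = 2

No, not coprime (GCD = 2)


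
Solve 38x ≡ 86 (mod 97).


GCD(38, 97) = 1, unique solution
a^(-1) mod 97 = 23
x = 23 * 86 mod 97 = 38

x ≡ 38 (mod 97)


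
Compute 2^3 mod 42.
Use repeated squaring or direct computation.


2^1 mod 42 = 2
2^2 mod 42 = 4
2^3 mod 42 = 8


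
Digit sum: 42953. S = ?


4 + 2 + 9 + 5 + 3 = 23


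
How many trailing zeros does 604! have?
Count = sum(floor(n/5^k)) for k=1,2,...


floor(604/5) = 120
floor(604/25) = 24
floor(604/125) = 4
Total = 148

148 trailing zeros


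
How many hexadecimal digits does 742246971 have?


742246971 in base 16 = 2C3DCA3B
Number of digits = 8

8 digits (base 16)


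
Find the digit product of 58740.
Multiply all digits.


5 × 8 × 7 × 4 × 0 = 0


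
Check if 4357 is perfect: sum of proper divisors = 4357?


Proper divisors of 4357: 1
Sum = 1 = 1

No, 4357 is not perfect (1 ≠ 4357)


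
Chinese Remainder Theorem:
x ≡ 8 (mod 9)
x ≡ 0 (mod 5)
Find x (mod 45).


M = 9*5 = 45
M1 = M/9 = 5, M2 = M/5 = 9
M1^(-1) mod 9 = 2, M2^(-1) mod 5 = 4
x = 8*5*2 + 0*9*4 = 80
80 mod 45 = 35
Check: 35 mod 9 = 8 ✓, 35 mod 5 = 0 ✓

x ≡ 35 (mod 45)


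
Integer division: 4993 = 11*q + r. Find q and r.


4993 = 11 * 453 + 10
Check: 4983 + 10 = 4993

q = 453, r = 10


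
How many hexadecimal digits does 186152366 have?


186152366 in base 16 = B1875AE
Number of digits = 7

7 digits (base 16)


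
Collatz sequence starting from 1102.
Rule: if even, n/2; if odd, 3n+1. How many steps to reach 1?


1102 → 551 → 1654 → 827 → 2482 → 1241 → 3724 → 1862 → 931 → 2794 → 1397 → 4192 → 2096 → 1048 → 524 → 262 → 131 → 394 → 197 → 592 → 296 → 148 → 74 → 37 → 112 → 56 → 28 → 14 → 7 → 22 → 11 → 34 → 17 → 52 → 26 → 13 → 40 → 20 → 10 → 5 → 16 → 8 → 4 → 2 → 1
Total steps = 44

44 steps


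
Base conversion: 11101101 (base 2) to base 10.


11101101 (base 2) = 237 (decimal)
237 (decimal) = 237 (base 10)


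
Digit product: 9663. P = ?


9 × 6 × 6 × 3 = 972


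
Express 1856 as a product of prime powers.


1856 / 2 = 928
928 / 2 = 464
464 / 2 = 232
232 / 2 = 116
116 / 2 = 58
58 / 2 = 29
29 / 29 = 1
1856 = 2^6 × 29


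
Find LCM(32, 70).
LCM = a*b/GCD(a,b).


GCD(32, 70) = 2
LCM = 32*70/2 = 2240/2 = 1120

LCM = 1120


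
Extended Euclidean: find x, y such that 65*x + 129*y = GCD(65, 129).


Tabular extended Euclidean (each row: r = 65*s + 129*t):
r=65, s=1, t=0
r=129, s=0, t=1
q=0: r=65, s=1, t=0   [65*(1) + 129*(0) = 65]
q=1: r=64, s=-1, t=1   [65*(-1) + 129*(1) = 64]
q=1: r=1, s=2, t=-1   [65*(2) + 129*(-1) = 1]
q=64: r=0, s=-129, t=65   [65*(-129) + 129*(65) = 0]
GCD = 1; from the row with r=1: x=2, y=-1
Check: 65*(2) + 129*(-1) = 130 - 129 = 1

GCD = 1, x = 2, y = -1


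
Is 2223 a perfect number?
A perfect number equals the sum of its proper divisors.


Proper divisors of 2223: 1, 3, 9, 13, 19, 39, 57, 117, 171, 247, 741
Sum = 1 + 3 + 9 + 13 + 19 + 39 + 57 + 117 + 171 + 247 + 741 = 1417

No, 2223 is not perfect (1417 ≠ 2223)


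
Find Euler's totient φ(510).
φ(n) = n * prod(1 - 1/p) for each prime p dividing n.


510 = 2 × 3 × 5 × 17
Prime factors: 2, 3, 5, 17
φ(510) = 510 × (1-1/2) × (1-1/3) × (1-1/5) × (1-1/17)
= 510 × 1/2 × 2/3 × 4/5 × 16/17 = 128

φ(510) = 128


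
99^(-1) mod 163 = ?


Use the extended Euclidean algorithm on (163, 99); each row r = 163*s + 99*t:
r=163, s=1, t=0
r=99, s=0, t=1
q=1: r=64, s=1, t=-1   [163*(1) + 99*(-1) = 64]
q=1: r=35, s=-1, t=2   [163*(-1) + 99*(2) = 35]
q=1: r=29, s=2, t=-3   [163*(2) + 99*(-3) = 29]
q=1: r=6, s=-3, t=5   [163*(-3) + 99*(5) = 6]
q=4: r=5, s=14, t=-23   [163*(14) + 99*(-23) = 5]
q=1: r=1, s=-17, t=28   [163*(-17) + 99*(28) = 1]
q=5: r=0, s=99, t=-163   [163*(99) + 99*(-163) = 0]
GCD = 1 with t = 28, so 99*(28) ≡ 1 (mod 163)
Inverse = 28 mod 163 = 28
Check: 99 * 28 = 2772 ≡ 1 (mod 163)

99^(-1) ≡ 28 (mod 163)


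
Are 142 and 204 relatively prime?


Euclidean algorithm:
204 = 1 * 142 + 62
142 = 2 * 62 + 18
62 = 3 * 18 + 8
18 = 2 * 8 + 2
8 = 4 * 2 + 0
GCD(142, 204) = 2

No, not coprime (GCD = 2)


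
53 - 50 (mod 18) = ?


53 - 50 = 3
3 mod 18 = 3


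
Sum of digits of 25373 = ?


2 + 5 + 3 + 7 + 3 = 20


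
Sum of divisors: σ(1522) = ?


Divisors of 1522: 1, 2, 761, 1522
Sum = 1 + 2 + 761 + 1522 = 2286

σ(1522) = 2286


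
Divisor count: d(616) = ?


616 = 2^3 × 7^1 × 11^1
d(616) = (3+1) × (1+1) × (1+1) = 16

16 divisors


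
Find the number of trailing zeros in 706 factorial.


floor(706/5) = 141
floor(706/25) = 28
floor(706/125) = 5
floor(706/625) = 1
Total = 175

175 trailing zeros


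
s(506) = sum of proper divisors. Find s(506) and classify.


Proper divisors: 1, 2, 11, 22, 23, 46, 253
Sum = 1 + 2 + 11 + 22 + 23 + 46 + 253 = 358
358 < 506 → deficient

s(506) = 358 (deficient)


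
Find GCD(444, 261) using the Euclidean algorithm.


444 = 1 * 261 + 183
261 = 1 * 183 + 78
183 = 2 * 78 + 27
78 = 2 * 27 + 24
27 = 1 * 24 + 3
24 = 8 * 3 + 0
GCD = 3


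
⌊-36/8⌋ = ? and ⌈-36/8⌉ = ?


-36/8 = -4.5000
floor = -5
ceil = -4

floor = -5, ceil = -4


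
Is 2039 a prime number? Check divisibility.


Check divisors up to sqrt(2039) = 45.1553
No divisors found.
2039 is prime.

Yes, 2039 is prime


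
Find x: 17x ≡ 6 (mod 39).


GCD(17, 39) = 1, unique solution
a^(-1) mod 39 = 23
x = 23 * 6 mod 39 = 21

x ≡ 21 (mod 39)


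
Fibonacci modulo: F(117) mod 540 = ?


F(k) mod 540 for k=1..117:
1, 1, 2, 3, 5, 8, 13, 21, 34, 55, 89, 144, 233, 377, 70, 447, 517, 424, 401, 285, 146, 431, 37, 468, 505, 433, 398, 291, 149, 440, 49, 489, 538, 487, 485, 432, 377, 269, 106, 375, 481, 316, 257, 33, 290, 323, 73, 396, 469, 325, 254, 39, 293, 332, 85, 417, 502, 379, 341, 180, 521, 161, 142, 303, 445, 208, 113, 321, 434, 215, 109, 324, 433, 217, 110, 327, 437, 224, 121, 345, 466, 271, 197, 468, 125, 53, 178, 231, 409, 100, 509, 69, 38, 107, 145, 252, 397, 109, 506, 75, 41, 116, 157, 273, 430, 163, 53, 216, 269, 485, 214, 159, 373, 532, 365, 357, 182
F(117) mod 540 = 182


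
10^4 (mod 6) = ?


10^1 mod 6 = 4
10^2 mod 6 = 4
10^3 mod 6 = 4
10^4 mod 6 = 4


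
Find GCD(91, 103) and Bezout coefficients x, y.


Tabular extended Euclidean (each row: r = 91*s + 103*t):
r=91, s=1, t=0
r=103, s=0, t=1
q=0: r=91, s=1, t=0   [91*(1) + 103*(0) = 91]
q=1: r=12, s=-1, t=1   [91*(-1) + 103*(1) = 12]
q=7: r=7, s=8, t=-7   [91*(8) + 103*(-7) = 7]
q=1: r=5, s=-9, t=8   [91*(-9) + 103*(8) = 5]
q=1: r=2, s=17, t=-15   [91*(17) + 103*(-15) = 2]
q=2: r=1, s=-43, t=38   [91*(-43) + 103*(38) = 1]
q=2: r=0, s=103, t=-91   [91*(103) + 103*(-91) = 0]
GCD = 1; from the row with r=1: x=-43, y=38
Check: 91*(-43) + 103*(38) = -3913 + 3914 = 1

GCD = 1, x = -43, y = 38


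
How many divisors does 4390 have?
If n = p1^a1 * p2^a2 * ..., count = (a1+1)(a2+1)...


4390 = 2^1 × 5^1 × 439^1
d(4390) = (1+1) × (1+1) × (1+1) = 8

8 divisors


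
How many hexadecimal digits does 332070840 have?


332070840 in base 16 = 13CAFFB8
Number of digits = 8

8 digits (base 16)


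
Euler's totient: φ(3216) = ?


3216 = 2^4 × 3 × 67
Prime factors: 2, 3, 67
φ(3216) = 3216 × (1-1/2) × (1-1/3) × (1-1/67)
= 3216 × 1/2 × 2/3 × 66/67 = 1056

φ(3216) = 1056


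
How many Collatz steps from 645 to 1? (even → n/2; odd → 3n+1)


645 → 1936 → 968 → 484 → 242 → 121 → 364 → 182 → 91 → 274 → 137 → 412 → 206 → 103 → 310 → 155 → 466 → 233 → 700 → 350 → 175 → 526 → 263 → 790 → 395 → 1186 → 593 → 1780 → 890 → 445 → 1336 → 668 → 334 → 167 → 502 → 251 → 754 → 377 → 1132 → 566 → 283 → 850 → 425 → 1276 → 638 → 319 → 958 → 479 → 1438 → 719 → 2158 → 1079 → 3238 → 1619 → 4858 → 2429 → 7288 → 3644 → 1822 → 911 → 2734 → 1367 → 4102 → 2051 → 6154 → 3077 → 9232 → 4616 → 2308 → 1154 → 577 → 1732 → 866 → 433 → 1300 → 650 → 325 → 976 → 488 → 244 → 122 → 61 → 184 → 92 → 46 → 23 → 70 → 35 → 106 → 53 → 160 → 80 → 40 → 20 → 10 → 5 → 16 → 8 → 4 → 2 → 1
Total steps = 100

100 steps


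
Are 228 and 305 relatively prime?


Euclidean algorithm:
305 = 1 * 228 + 77
228 = 2 * 77 + 74
77 = 1 * 74 + 3
74 = 24 * 3 + 2
3 = 1 * 2 + 1
2 = 2 * 1 + 0
GCD(228, 305) = 1

Yes, coprime (GCD = 1)


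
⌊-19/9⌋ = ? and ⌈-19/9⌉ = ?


-19/9 = -2.1111
floor = -3
ceil = -2

floor = -3, ceil = -2


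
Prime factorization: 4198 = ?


4198 / 2 = 2099
2099 / 2099 = 1
4198 = 2 × 2099


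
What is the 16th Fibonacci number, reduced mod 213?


F(k) mod 213 for k=1..16:
1, 1, 2, 3, 5, 8, 13, 21, 34, 55, 89, 144, 20, 164, 184, 135
F(16) mod 213 = 135


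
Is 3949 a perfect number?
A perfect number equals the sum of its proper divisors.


Proper divisors of 3949: 1, 11, 359
Sum = 1 + 11 + 359 = 371

No, 3949 is not perfect (371 ≠ 3949)


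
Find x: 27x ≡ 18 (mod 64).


GCD(27, 64) = 1, unique solution
a^(-1) mod 64 = 19
x = 19 * 18 mod 64 = 22

x ≡ 22 (mod 64)


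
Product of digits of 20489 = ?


2 × 0 × 4 × 8 × 9 = 0


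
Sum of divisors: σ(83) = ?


Divisors of 83: 1, 83
Sum = 1 + 83 = 84

σ(83) = 84


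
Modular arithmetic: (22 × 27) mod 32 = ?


22 × 27 = 594
594 mod 32 = 18


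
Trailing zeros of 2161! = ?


floor(2161/5) = 432
floor(2161/25) = 86
floor(2161/125) = 17
floor(2161/625) = 3
Total = 538

538 trailing zeros


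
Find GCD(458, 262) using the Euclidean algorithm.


458 = 1 * 262 + 196
262 = 1 * 196 + 66
196 = 2 * 66 + 64
66 = 1 * 64 + 2
64 = 32 * 2 + 0
GCD = 2


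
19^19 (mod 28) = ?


19^1 mod 28 = 19
19^2 mod 28 = 25
19^3 mod 28 = 27
19^4 mod 28 = 9
19^5 mod 28 = 3
19^6 mod 28 = 1
19^7 mod 28 = 19
19^8 mod 28 = 25
19^9 mod 28 = 27
19^10 mod 28 = 9
19^11 mod 28 = 3
19^12 mod 28 = 1
19^13 mod 28 = 19
19^14 mod 28 = 25
19^15 mod 28 = 27
19^16 mod 28 = 9
19^17 mod 28 = 3
19^18 mod 28 = 1
19^19 mod 28 = 19


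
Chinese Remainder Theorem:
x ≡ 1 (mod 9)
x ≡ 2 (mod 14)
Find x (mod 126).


M = 9*14 = 126
M1 = M/9 = 14, M2 = M/14 = 9
M1^(-1) mod 9 = 2, M2^(-1) mod 14 = 11
x = 1*14*2 + 2*9*11 = 226
226 mod 126 = 100
Check: 100 mod 9 = 1 ✓, 100 mod 14 = 2 ✓

x ≡ 100 (mod 126)


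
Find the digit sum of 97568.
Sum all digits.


9 + 7 + 5 + 6 + 8 = 35


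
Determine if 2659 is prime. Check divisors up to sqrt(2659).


Check divisors up to sqrt(2659) = 51.5655
No divisors found.
2659 is prime.

Yes, 2659 is prime


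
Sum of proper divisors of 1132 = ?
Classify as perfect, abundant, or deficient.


Proper divisors: 1, 2, 4, 283, 566
Sum = 1 + 2 + 4 + 283 + 566 = 856
856 < 1132 → deficient

s(1132) = 856 (deficient)


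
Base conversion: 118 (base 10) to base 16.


118 (base 10) = 118 (decimal)
118 (decimal) = 76 (base 16)


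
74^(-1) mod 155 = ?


Use the extended Euclidean algorithm on (155, 74); each row r = 155*s + 74*t:
r=155, s=1, t=0
r=74, s=0, t=1
q=2: r=7, s=1, t=-2   [155*(1) + 74*(-2) = 7]
q=10: r=4, s=-10, t=21   [155*(-10) + 74*(21) = 4]
q=1: r=3, s=11, t=-23   [155*(11) + 74*(-23) = 3]
q=1: r=1, s=-21, t=44   [155*(-21) + 74*(44) = 1]
q=3: r=0, s=74, t=-155   [155*(74) + 74*(-155) = 0]
GCD = 1 with t = 44, so 74*(44) ≡ 1 (mod 155)
Inverse = 44 mod 155 = 44
Check: 74 * 44 = 3256 ≡ 1 (mod 155)

74^(-1) ≡ 44 (mod 155)


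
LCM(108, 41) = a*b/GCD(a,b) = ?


GCD(108, 41) = 1
LCM = 108*41/1 = 4428/1 = 4428

LCM = 4428


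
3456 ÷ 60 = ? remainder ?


3456 = 60 * 57 + 36
Check: 3420 + 36 = 3456

q = 57, r = 36


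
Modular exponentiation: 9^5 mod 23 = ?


9^1 mod 23 = 9
9^2 mod 23 = 12
9^3 mod 23 = 16
9^4 mod 23 = 6
9^5 mod 23 = 8


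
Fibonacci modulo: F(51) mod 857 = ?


F(k) mod 857 for k=1..51:
1, 1, 2, 3, 5, 8, 13, 21, 34, 55, 89, 144, 233, 377, 610, 130, 740, 13, 753, 766, 662, 571, 376, 90, 466, 556, 165, 721, 29, 750, 779, 672, 594, 409, 146, 555, 701, 399, 243, 642, 28, 670, 698, 511, 352, 6, 358, 364, 722, 229, 94
F(51) mod 857 = 94


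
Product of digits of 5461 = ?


5 × 4 × 6 × 1 = 120


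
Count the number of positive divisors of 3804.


3804 = 2^2 × 3^1 × 317^1
d(3804) = (2+1) × (1+1) × (1+1) = 12

12 divisors


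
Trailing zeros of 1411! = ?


floor(1411/5) = 282
floor(1411/25) = 56
floor(1411/125) = 11
floor(1411/625) = 2
Total = 351

351 trailing zeros


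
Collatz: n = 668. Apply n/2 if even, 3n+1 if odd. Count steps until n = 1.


668 → 334 → 167 → 502 → 251 → 754 → 377 → 1132 → 566 → 283 → 850 → 425 → 1276 → 638 → 319 → 958 → 479 → 1438 → 719 → 2158 → 1079 → 3238 → 1619 → 4858 → 2429 → 7288 → 3644 → 1822 → 911 → 2734 → 1367 → 4102 → 2051 → 6154 → 3077 → 9232 → 4616 → 2308 → 1154 → 577 → 1732 → 866 → 433 → 1300 → 650 → 325 → 976 → 488 → 244 → 122 → 61 → 184 → 92 → 46 → 23 → 70 → 35 → 106 → 53 → 160 → 80 → 40 → 20 → 10 → 5 → 16 → 8 → 4 → 2 → 1
Total steps = 69

69 steps


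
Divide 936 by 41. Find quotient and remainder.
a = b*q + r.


936 = 41 * 22 + 34
Check: 902 + 34 = 936

q = 22, r = 34


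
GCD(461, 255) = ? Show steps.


461 = 1 * 255 + 206
255 = 1 * 206 + 49
206 = 4 * 49 + 10
49 = 4 * 10 + 9
10 = 1 * 9 + 1
9 = 9 * 1 + 0
GCD = 1


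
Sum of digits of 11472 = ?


1 + 1 + 4 + 7 + 2 = 15


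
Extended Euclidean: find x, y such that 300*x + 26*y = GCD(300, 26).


Tabular extended Euclidean (each row: r = 300*s + 26*t):
r=300, s=1, t=0
r=26, s=0, t=1
q=11: r=14, s=1, t=-11   [300*(1) + 26*(-11) = 14]
q=1: r=12, s=-1, t=12   [300*(-1) + 26*(12) = 12]
q=1: r=2, s=2, t=-23   [300*(2) + 26*(-23) = 2]
q=6: r=0, s=-13, t=150   [300*(-13) + 26*(150) = 0]
GCD = 2; from the row with r=2: x=2, y=-23
Check: 300*(2) + 26*(-23) = 600 - 598 = 2

GCD = 2, x = 2, y = -23


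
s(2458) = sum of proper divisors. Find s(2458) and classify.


Proper divisors: 1, 2, 1229
Sum = 1 + 2 + 1229 = 1232
1232 < 2458 → deficient

s(2458) = 1232 (deficient)


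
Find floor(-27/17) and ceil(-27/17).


-27/17 = -1.5882
floor = -2
ceil = -1

floor = -2, ceil = -1


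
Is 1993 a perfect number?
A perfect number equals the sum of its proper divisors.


Proper divisors of 1993: 1
Sum = 1 = 1

No, 1993 is not perfect (1 ≠ 1993)


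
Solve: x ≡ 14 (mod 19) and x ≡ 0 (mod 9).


M = 19*9 = 171
M1 = M/19 = 9, M2 = M/9 = 19
M1^(-1) mod 19 = 17, M2^(-1) mod 9 = 1
x = 14*9*17 + 0*19*1 = 2142
2142 mod 171 = 90
Check: 90 mod 19 = 14 ✓, 90 mod 9 = 0 ✓

x ≡ 90 (mod 171)


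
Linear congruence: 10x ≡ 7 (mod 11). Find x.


GCD(10, 11) = 1, unique solution
a^(-1) mod 11 = 10
x = 10 * 7 mod 11 = 4

x ≡ 4 (mod 11)


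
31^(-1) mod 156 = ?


Use the extended Euclidean algorithm on (156, 31); each row r = 156*s + 31*t:
r=156, s=1, t=0
r=31, s=0, t=1
q=5: r=1, s=1, t=-5   [156*(1) + 31*(-5) = 1]
q=31: r=0, s=-31, t=156   [156*(-31) + 31*(156) = 0]
GCD = 1 with t = -5, so 31*(-5) ≡ 1 (mod 156)
Inverse = -5 mod 156 = 151
Check: 31 * 151 = 4681 ≡ 1 (mod 156)

31^(-1) ≡ 151 (mod 156)


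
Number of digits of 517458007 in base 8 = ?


517458007 in base 8 = 3665744127
Number of digits = 10

10 digits (base 8)


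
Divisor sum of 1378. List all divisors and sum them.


Divisors of 1378: 1, 2, 13, 26, 53, 106, 689, 1378
Sum = 1 + 2 + 13 + 26 + 53 + 106 + 689 + 1378 = 2268

σ(1378) = 2268


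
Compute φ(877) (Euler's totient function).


877 = 877
Prime factors: 877
φ(877) = 877 × (1-1/877)
= 877 × 876/877 = 876

φ(877) = 876


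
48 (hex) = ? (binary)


48 (base 16) = 72 (decimal)
72 (decimal) = 1001000 (base 2)


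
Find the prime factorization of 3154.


3154 / 2 = 1577
1577 / 19 = 83
83 / 83 = 1
3154 = 2 × 19 × 83


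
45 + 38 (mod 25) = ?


45 + 38 = 83
83 mod 25 = 8


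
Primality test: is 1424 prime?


1424 / 2 = 712 (exact division)
1424 is NOT prime.

No, 1424 is not prime


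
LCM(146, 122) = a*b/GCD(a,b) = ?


GCD(146, 122) = 2
LCM = 146*122/2 = 17812/2 = 8906

LCM = 8906


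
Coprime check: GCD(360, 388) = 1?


Euclidean algorithm:
388 = 1 * 360 + 28
360 = 12 * 28 + 24
28 = 1 * 24 + 4
24 = 6 * 4 + 0
GCD(360, 388) = 4

No, not coprime (GCD = 4)
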